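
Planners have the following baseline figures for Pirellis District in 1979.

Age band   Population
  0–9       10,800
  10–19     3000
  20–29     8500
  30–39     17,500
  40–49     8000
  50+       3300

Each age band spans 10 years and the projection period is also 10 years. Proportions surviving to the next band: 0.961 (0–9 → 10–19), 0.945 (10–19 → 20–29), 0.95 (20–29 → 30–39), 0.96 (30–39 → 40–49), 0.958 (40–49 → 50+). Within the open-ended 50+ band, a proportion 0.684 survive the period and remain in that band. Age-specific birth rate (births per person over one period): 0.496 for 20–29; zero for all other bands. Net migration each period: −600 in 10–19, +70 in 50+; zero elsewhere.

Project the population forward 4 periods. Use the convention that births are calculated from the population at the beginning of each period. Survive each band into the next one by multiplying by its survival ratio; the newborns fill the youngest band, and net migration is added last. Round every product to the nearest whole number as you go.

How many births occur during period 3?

4584

Let group 1 be 0–9 through group 6 = 50+.
Period 1:
Births: 8500 × 0.496 = 4216
Group 2: 10800 × 0.961 = 10379
Group 3: 3000 × 0.945 = 2835
Group 4: 8500 × 0.95 = 8075
Group 5: 17500 × 0.96 = 16800
Group 6: 8000 × 0.958 + 3300 × 0.684 = 7664 + 2257 = 9921
Net migration: Group 2 − 600 → 9779; Group 6 + 70 → 9991
Giving 4216 / 9779 / 2835 / 8075 / 16800 / 9991.
Period 2:
Births: 2835 × 0.496 = 1406
Group 2: 4216 × 0.961 = 4052
Group 3: 9779 × 0.945 = 9241
Group 4: 2835 × 0.95 = 2693
Group 5: 8075 × 0.96 = 7752
Group 6: 16800 × 0.958 + 9991 × 0.684 = 16094 + 6834 = 22928
Net migration: Group 2 − 600 → 3452; Group 6 + 70 → 22998
Giving 1406 / 3452 / 9241 / 2693 / 7752 / 22998.
Period 3:
Births: 9241 × 0.496 = 4584
Group 2: 1406 × 0.961 = 1351
Group 3: 3452 × 0.945 = 3262
Group 4: 9241 × 0.95 = 8779
Group 5: 2693 × 0.96 = 2585
Group 6: 7752 × 0.958 + 22998 × 0.684 = 7426 + 15731 = 23157
Net migration: Group 2 − 600 → 751; Group 6 + 70 → 23227
Giving 4584 / 751 / 3262 / 8779 / 2585 / 23227.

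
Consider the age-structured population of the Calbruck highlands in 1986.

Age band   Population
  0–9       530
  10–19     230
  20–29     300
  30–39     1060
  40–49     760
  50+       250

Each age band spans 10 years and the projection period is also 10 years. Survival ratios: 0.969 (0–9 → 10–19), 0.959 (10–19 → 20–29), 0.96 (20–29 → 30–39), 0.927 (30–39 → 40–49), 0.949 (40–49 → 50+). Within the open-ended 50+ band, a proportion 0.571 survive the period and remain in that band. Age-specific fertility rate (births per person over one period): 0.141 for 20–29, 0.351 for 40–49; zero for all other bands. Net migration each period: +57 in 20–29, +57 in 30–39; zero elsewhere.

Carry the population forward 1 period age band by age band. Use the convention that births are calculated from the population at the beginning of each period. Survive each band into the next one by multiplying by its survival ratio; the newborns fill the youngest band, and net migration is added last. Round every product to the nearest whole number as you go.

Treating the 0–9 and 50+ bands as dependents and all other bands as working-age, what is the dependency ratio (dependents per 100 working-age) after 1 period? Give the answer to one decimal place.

55.3

— Period 1 —
Births: 300 × 0.141 = 42  |  760 × 0.351 = 267 → 309
10–19: 530 × 0.969 = 514
20–29: 230 × 0.959 = 221
30–39: 300 × 0.96 = 288
40–49: 1060 × 0.927 = 983
50+: 760 × 0.949 + 250 × 0.571 = 721 + 143 = 864
Net migration: 20–29 + 57 → 278; 30–39 + 57 → 345
Giving 309 / 514 / 278 / 345 / 983 / 864.
Dependents (band 0–9 + band 50+) = 309 + 864 = 1173; working-age = 2120; ratio = 1173/2120 × 100 = 55.3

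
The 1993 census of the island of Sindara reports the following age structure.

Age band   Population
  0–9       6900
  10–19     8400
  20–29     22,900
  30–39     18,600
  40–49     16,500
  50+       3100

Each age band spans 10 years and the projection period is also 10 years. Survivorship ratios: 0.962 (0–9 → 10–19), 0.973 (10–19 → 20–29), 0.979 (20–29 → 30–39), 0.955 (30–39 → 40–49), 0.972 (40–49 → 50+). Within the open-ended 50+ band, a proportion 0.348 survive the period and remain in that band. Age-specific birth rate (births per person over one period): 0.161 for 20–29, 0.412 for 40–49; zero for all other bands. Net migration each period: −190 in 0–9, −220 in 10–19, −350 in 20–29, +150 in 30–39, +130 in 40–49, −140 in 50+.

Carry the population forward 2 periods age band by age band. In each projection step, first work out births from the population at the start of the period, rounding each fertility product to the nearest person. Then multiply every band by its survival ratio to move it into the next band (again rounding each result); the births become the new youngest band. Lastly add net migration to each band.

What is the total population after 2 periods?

76673

Period 1.
Births: 22900 × 0.161 = 3687 ; 16500 × 0.412 = 6798 → total 10485
10–19: 6900 × 0.962 = 6638
20–29: 8400 × 0.973 = 8173
30–39: 22900 × 0.979 = 22419
40–49: 18600 × 0.955 = 17763
50+: 16500 × 0.972 + 3100 × 0.348 = 16038 + 1079 = 17117
Net migration: 0–9 − 190 → 10295; 10–19 − 220 → 6418; 20–29 − 350 → 7823; 30–39 + 150 → 22569; 40–49 + 130 → 17893; 50+ − 140 → 16977
Giving 10295 / 6418 / 7823 / 22569 / 17893 / 16977.
Period 2.
Births: 7823 × 0.161 = 1260 ; 17893 × 0.412 = 7372 → total 8632
10–19: 10295 × 0.962 = 9904
20–29: 6418 × 0.973 = 6245
30–39: 7823 × 0.979 = 7659
40–49: 22569 × 0.955 = 21553
50+: 17893 × 0.972 + 16977 × 0.348 = 17392 + 5908 = 23300
Net migration: 0–9 − 190 → 8442; 10–19 − 220 → 9684; 20–29 − 350 → 5895; 30–39 + 150 → 7809; 40–49 + 130 → 21683; 50+ − 140 → 23160
Giving 8442 / 9684 / 5895 / 7809 / 21683 / 23160.
Total after period 2: 8442 + 9684 + 5895 + 7809 + 21683 + 23160 = 76673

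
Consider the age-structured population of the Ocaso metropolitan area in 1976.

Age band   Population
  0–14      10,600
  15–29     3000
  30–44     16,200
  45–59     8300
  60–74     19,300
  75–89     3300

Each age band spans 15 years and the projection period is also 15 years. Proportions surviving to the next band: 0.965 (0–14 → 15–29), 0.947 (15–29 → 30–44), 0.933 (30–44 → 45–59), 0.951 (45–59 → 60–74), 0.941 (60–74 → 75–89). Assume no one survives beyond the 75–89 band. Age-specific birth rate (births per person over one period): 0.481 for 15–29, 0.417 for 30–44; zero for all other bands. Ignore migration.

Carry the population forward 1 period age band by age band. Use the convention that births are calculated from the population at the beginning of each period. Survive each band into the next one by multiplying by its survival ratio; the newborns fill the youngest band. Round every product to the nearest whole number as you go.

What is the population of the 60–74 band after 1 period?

7893

(Groups numbered youngest = 1 to oldest = 6.)
After projecting period 1:
Births: 3000 * 0.481 = 1443 ; 16200 * 0.417 = 6755 → total 8198
Group 2: 10600 * 0.965 = 10229
Group 3: 3000 * 0.947 = 2841
Group 4: 16200 * 0.933 = 15115
Group 5: 8300 * 0.951 = 7893
Group 6: 19300 * 0.941 = 18161
Population now: 0–14=8198, 15–29=10229, 30–44=2841, 45–59=15115, 60–74=7893, 75–89=18161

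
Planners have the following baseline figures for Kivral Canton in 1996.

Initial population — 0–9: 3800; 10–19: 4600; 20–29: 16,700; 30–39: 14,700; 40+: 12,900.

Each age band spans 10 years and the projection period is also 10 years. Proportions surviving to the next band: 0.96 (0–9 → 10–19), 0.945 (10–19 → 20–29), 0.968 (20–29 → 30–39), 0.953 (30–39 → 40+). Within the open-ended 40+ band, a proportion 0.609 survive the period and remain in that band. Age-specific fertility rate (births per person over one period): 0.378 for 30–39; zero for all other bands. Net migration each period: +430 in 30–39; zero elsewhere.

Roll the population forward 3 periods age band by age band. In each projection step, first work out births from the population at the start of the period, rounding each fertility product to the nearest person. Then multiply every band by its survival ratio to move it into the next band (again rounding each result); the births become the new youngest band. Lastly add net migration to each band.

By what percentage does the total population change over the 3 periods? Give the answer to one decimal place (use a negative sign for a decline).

-26.5

(Groups numbered youngest = 1 to oldest = 5.)
Period 1:
Births: 14700 × 0.378 = 5557
Group 2: 3800 × 0.96 = 3648
Group 3: 4600 × 0.945 = 4347
Group 4: 16700 × 0.968 = 16166
Group 5: 14700 × 0.953 + 12900 × 0.609 = 14009 + 7856 = 21865
Net migration: Group 4 + 430 → 16596
Population now: 0–9=5557, 10–19=3648, 20–29=4347, 30–39=16596, 40+=21865
Period 2:
Births: 16596 × 0.378 = 6273
Group 2: 5557 × 0.96 = 5335
Group 3: 3648 × 0.945 = 3447
Group 4: 4347 × 0.968 = 4208
Group 5: 16596 × 0.953 + 21865 × 0.609 = 15816 + 13316 = 29132
Net migration: Group 4 + 430 → 4638
Population now: 0–9=6273, 10–19=5335, 20–29=3447, 30–39=4638, 40+=29132
Period 3:
Births: 4638 × 0.378 = 1753
Group 2: 6273 × 0.96 = 6022
Group 3: 5335 × 0.945 = 5042
Group 4: 3447 × 0.968 = 3337
Group 5: 4638 × 0.953 + 29132 × 0.609 = 4420 + 17741 = 22161
Net migration: Group 4 + 430 → 3767
Population now: 0–9=1753, 10–19=6022, 20–29=5042, 30–39=3767, 40+=22161
Total: 52700 → 38745; change = -13955; percentage change = -26.5%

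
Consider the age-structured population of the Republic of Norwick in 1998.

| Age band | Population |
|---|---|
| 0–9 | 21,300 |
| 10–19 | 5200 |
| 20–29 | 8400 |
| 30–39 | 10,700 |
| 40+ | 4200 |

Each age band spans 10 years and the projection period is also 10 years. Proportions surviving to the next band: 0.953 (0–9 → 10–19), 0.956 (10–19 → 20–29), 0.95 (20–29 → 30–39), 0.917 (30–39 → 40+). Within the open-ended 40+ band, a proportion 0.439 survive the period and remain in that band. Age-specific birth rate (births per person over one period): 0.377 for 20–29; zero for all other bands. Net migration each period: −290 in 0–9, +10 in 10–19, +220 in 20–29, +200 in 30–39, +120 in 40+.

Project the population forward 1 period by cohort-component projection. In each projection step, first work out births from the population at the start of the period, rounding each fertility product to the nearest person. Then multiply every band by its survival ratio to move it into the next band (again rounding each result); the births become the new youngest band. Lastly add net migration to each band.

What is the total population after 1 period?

Call the groups 1 to 5, youngest first.
Period 1.
Births: 8400 × 0.377 = 3167
Group 2: 21300 × 0.953 = 20299
Group 3: 5200 × 0.956 = 4971
Group 4: 8400 × 0.95 = 7980
Group 5: 10700 × 0.917 + 4200 × 0.439 = 9812 + 1844 = 11656
Net migration: Group 1 − 290 → 2877; Group 2 + 10 → 20309; Group 3 + 220 → 5191; Group 4 + 200 → 8180; Group 5 + 120 → 11776
Giving 2877 / 20309 / 5191 / 8180 / 11776.
Total after period 1: 2877 + 20309 + 5191 + 8180 + 11776 = 48333

48333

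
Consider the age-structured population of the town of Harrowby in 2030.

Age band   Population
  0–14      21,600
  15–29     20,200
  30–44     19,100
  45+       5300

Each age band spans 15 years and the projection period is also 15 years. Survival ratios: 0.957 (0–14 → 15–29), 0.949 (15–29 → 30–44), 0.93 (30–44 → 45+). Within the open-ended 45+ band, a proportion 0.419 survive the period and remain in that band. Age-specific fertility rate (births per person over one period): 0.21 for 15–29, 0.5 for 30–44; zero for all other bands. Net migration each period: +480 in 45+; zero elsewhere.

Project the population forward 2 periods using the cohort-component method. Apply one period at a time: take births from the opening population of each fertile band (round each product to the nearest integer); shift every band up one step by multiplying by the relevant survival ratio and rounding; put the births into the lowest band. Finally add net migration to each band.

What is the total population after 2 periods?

73624

Let group 1 be 0–14 through group 4 = 45+.
Period 1.
Births: 20200 × 0.21 = 4242  |  19100 × 0.5 = 9550 ⇒ total 13792
Group 2: 21600 × 0.957 = 20671
Group 3: 20200 × 0.949 = 19170
Group 4: 19100 × 0.93 + 5300 × 0.419 = 17763 + 2221 = 19984
Net migration: Group 4 + 480 → 20464
Giving 13792 / 20671 / 19170 / 20464.
Period 2.
Births: 20671 × 0.21 = 4341  |  19170 × 0.5 = 9585 ⇒ total 13926
Group 2: 13792 × 0.957 = 13199
Group 3: 20671 × 0.949 = 19617
Group 4: 19170 × 0.93 + 20464 × 0.419 = 17828 + 8574 = 26402
Net migration: Group 4 + 480 → 26882
Giving 13926 / 13199 / 19617 / 26882.
Total after period 2: 13926 + 13199 + 19617 + 26882 = 73624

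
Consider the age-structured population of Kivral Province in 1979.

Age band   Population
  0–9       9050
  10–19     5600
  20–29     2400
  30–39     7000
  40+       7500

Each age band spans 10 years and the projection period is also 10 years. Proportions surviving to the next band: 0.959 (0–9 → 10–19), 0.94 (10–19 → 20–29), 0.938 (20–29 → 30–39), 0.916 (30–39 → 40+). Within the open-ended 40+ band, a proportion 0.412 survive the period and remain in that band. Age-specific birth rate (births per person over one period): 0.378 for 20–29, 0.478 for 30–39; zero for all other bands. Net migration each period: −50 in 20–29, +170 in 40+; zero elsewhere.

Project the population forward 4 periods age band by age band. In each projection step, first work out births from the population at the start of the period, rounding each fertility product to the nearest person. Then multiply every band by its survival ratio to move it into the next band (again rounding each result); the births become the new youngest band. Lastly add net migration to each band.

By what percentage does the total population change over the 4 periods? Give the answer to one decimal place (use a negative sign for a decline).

(Groups numbered youngest = 1 to oldest = 5.)
Period 1.
Births: 2400 × 0.378 = 907, 7000 × 0.478 = 3346 → total 4253
Group 2: 9050 × 0.959 = 8679
Group 3: 5600 × 0.94 = 5264
Group 4: 2400 × 0.938 = 2251
Group 5: 7000 × 0.916 + 7500 × 0.412 = 6412 + 3090 = 9502
Net migration: Group 3 − 50 → 5214; Group 5 + 170 → 9672
Population now: 0–9=4253, 10–19=8679, 20–29=5214, 30–39=2251, 40+=9672
Period 2.
Births: 5214 × 0.378 = 1971, 2251 × 0.478 = 1076 → total 3047
Group 2: 4253 × 0.959 = 4079
Group 3: 8679 × 0.94 = 8158
Group 4: 5214 × 0.938 = 4891
Group 5: 2251 × 0.916 + 9672 × 0.412 = 2062 + 3985 = 6047
Net migration: Group 3 − 50 → 8108; Group 5 + 170 → 6217
Population now: 0–9=3047, 10–19=4079, 20–29=8108, 30–39=4891, 40+=6217
Period 3.
Births: 8108 × 0.378 = 3065, 4891 × 0.478 = 2338 → total 5403
Group 2: 3047 × 0.959 = 2922
Group 3: 4079 × 0.94 = 3834
Group 4: 8108 × 0.938 = 7605
Group 5: 4891 × 0.916 + 6217 × 0.412 = 4480 + 2561 = 7041
Net migration: Group 3 − 50 → 3784; Group 5 + 170 → 7211
Population now: 0–9=5403, 10–19=2922, 20–29=3784, 30–39=7605, 40+=7211
Period 4.
Births: 3784 × 0.378 = 1430, 7605 × 0.478 = 3635 → total 5065
Group 2: 5403 × 0.959 = 5181
Group 3: 2922 × 0.94 = 2747
Group 4: 3784 × 0.938 = 3549
Group 5: 7605 × 0.916 + 7211 × 0.412 = 6966 + 2971 = 9937
Net migration: Group 3 − 50 → 2697; Group 5 + 170 → 10107
Population now: 0–9=5065, 10–19=5181, 20–29=2697, 30–39=3549, 40+=10107
Total: 31550 → 26599; change = -4951; percentage change = -15.7%

-15.7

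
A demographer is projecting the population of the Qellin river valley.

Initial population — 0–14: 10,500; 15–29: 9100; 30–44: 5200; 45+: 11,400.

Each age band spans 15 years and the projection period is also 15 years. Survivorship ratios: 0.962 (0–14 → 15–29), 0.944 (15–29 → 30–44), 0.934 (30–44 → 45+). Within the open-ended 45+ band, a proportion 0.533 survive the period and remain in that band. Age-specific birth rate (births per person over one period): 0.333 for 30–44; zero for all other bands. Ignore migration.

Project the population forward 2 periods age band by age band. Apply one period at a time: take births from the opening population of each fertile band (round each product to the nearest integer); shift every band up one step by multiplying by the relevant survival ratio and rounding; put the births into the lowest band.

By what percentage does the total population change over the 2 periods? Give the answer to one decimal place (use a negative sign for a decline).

Period 1.
Births: 5200 × 0.333 = 1732
15–29: 10500 × 0.962 = 10101
30–44: 9100 × 0.944 = 8590
45+: 5200 × 0.934 + 11400 × 0.533 = 4857 + 6076 = 10933
Giving 1732 / 10101 / 8590 / 10933.
Period 2.
Births: 8590 × 0.333 = 2860
15–29: 1732 × 0.962 = 1666
30–44: 10101 × 0.944 = 9535
45+: 8590 × 0.934 + 10933 × 0.533 = 8023 + 5827 = 13850
Giving 2860 / 1666 / 9535 / 13850.
Total: 36200 → 27911; change = -8289; percentage change = -22.9%

-22.9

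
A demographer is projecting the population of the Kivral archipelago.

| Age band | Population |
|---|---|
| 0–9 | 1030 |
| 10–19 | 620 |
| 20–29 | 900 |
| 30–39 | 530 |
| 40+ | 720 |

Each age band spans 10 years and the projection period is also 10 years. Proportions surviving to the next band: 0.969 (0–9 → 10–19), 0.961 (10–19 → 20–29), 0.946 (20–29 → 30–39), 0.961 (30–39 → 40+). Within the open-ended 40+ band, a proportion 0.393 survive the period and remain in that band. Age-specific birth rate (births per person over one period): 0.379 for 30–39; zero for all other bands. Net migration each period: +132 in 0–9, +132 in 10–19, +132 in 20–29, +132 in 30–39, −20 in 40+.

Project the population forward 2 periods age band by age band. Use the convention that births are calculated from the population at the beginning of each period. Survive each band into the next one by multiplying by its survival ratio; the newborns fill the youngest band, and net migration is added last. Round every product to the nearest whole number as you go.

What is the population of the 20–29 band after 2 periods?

1218

(Groups numbered youngest = 1 to oldest = 5.)
Period 1:
Births: 530 * 0.379 = 201
Group 2: 1030 * 0.969 = 998
Group 3: 620 * 0.961 = 596
Group 4: 900 * 0.946 = 851
Group 5: 530 * 0.961 + 720 * 0.393 = 509 + 283 = 792
Net migration: Group 1 + 132 → 333; Group 2 + 132 → 1130; Group 3 + 132 → 728; Group 4 + 132 → 983; Group 5 − 20 → 772
Population now: 0–9=333, 10–19=1130, 20–29=728, 30–39=983, 40+=772
Period 2:
Births: 983 * 0.379 = 373
Group 2: 333 * 0.969 = 323
Group 3: 1130 * 0.961 = 1086
Group 4: 728 * 0.946 = 689
Group 5: 983 * 0.961 + 772 * 0.393 = 945 + 303 = 1248
Net migration: Group 1 + 132 → 505; Group 2 + 132 → 455; Group 3 + 132 → 1218; Group 4 + 132 → 821; Group 5 − 20 → 1228
Population now: 0–9=505, 10–19=455, 20–29=1218, 30–39=821, 40+=1228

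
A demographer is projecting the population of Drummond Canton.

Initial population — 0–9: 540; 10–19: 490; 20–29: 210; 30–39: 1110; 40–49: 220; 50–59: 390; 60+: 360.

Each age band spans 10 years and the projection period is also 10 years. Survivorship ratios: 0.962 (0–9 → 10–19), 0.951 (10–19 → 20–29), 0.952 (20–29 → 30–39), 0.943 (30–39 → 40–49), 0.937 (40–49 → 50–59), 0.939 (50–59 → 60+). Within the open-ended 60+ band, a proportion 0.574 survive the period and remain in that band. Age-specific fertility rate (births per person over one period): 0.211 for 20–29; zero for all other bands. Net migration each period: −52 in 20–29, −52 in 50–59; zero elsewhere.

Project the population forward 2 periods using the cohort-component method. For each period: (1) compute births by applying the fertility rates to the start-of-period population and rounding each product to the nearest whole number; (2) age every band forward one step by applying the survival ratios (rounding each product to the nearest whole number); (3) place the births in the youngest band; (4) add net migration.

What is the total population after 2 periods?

2557

— Period 1 —
Births: 210 × 0.211 = 44
10–19: 540 × 0.962 = 519
20–29: 490 × 0.951 = 466
30–39: 210 × 0.952 = 200
40–49: 1110 × 0.943 = 1047
50–59: 220 × 0.937 = 206
60+: 390 × 0.939 + 360 × 0.574 = 366 + 207 = 573
Net migration: 20–29 − 52 → 414; 50–59 − 52 → 154
End of period: [44, 519, 414, 200, 1047, 154, 573]
— Period 2 —
Births: 414 × 0.211 = 87
10–19: 44 × 0.962 = 42
20–29: 519 × 0.951 = 494
30–39: 414 × 0.952 = 394
40–49: 200 × 0.943 = 189
50–59: 1047 × 0.937 = 981
60+: 154 × 0.939 + 573 × 0.574 = 145 + 329 = 474
Net migration: 20–29 − 52 → 442; 50–59 − 52 → 929
End of period: [87, 42, 442, 394, 189, 929, 474]
Total after period 2: 87 + 42 + 442 + 394 + 189 + 929 + 474 = 2557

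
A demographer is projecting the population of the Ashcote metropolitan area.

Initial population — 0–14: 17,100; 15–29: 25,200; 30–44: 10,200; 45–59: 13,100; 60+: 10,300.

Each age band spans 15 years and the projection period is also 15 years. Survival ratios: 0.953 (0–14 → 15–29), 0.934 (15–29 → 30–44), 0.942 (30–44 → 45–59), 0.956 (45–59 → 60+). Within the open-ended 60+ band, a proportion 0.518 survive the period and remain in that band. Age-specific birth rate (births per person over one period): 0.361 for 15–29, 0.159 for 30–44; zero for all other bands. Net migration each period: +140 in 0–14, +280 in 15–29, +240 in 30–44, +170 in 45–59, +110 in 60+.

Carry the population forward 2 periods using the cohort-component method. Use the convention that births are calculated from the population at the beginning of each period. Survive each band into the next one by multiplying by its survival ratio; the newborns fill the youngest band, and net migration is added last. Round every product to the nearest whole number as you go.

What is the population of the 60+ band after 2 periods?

18766

Let band 1 be 0–14 through band 5 = 60+.
Period 1.
Births: 25200 × 0.361 = 9097  |  10200 × 0.159 = 1622 → total 10719
Band 2: 17100 × 0.953 = 16296
Band 3: 25200 × 0.934 = 23537
Band 4: 10200 × 0.942 = 9608
Band 5: 13100 × 0.956 + 10300 × 0.518 = 12524 + 5335 = 17859
Net migration: Band 1 + 140 → 10859; Band 2 + 280 → 16576; Band 3 + 240 → 23777; Band 4 + 170 → 9778; Band 5 + 110 → 17969
Giving 10859 / 16576 / 23777 / 9778 / 17969.
Period 2.
Births: 16576 × 0.361 = 5984  |  23777 × 0.159 = 3781 → total 9765
Band 2: 10859 × 0.953 = 10349
Band 3: 16576 × 0.934 = 15482
Band 4: 23777 × 0.942 = 22398
Band 5: 9778 × 0.956 + 17969 × 0.518 = 9348 + 9308 = 18656
Net migration: Band 1 + 140 → 9905; Band 2 + 280 → 10629; Band 3 + 240 → 15722; Band 4 + 170 → 22568; Band 5 + 110 → 18766
Giving 9905 / 10629 / 15722 / 22568 / 18766.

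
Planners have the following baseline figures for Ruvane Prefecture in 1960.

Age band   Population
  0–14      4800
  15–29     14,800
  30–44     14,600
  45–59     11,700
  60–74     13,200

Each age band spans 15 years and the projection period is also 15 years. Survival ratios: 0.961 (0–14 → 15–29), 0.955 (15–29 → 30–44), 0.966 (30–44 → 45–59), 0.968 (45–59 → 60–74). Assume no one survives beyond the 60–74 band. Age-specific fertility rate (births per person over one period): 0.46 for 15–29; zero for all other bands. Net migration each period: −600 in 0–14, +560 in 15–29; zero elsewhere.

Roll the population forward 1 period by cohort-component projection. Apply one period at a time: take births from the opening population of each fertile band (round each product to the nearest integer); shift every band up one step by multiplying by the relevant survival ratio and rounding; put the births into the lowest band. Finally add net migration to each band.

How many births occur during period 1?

Call the bands 1 to 5, youngest first.
— Period 1 —
Births: 14800 × 0.46 = 6808
Band 2: 4800 × 0.961 = 4613
Band 3: 14800 × 0.955 = 14134
Band 4: 14600 × 0.966 = 14104
Band 5: 11700 × 0.968 = 11326
Net migration: Band 1 − 600 → 6208; Band 2 + 560 → 5173
Population now: 0–14=6208, 15–29=5173, 30–44=14134, 45–59=14104, 60–74=11326

6808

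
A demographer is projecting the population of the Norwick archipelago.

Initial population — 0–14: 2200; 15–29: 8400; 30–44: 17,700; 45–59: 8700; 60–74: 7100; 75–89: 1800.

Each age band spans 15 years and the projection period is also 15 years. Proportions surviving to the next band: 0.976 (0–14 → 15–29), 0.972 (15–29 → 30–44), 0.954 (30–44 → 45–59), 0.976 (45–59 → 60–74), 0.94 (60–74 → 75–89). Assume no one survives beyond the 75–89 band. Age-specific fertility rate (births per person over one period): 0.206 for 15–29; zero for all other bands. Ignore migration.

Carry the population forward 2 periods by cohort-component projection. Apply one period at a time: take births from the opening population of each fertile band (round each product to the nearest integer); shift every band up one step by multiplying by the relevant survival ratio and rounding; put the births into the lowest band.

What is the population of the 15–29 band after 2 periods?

1688

After projecting period 1:
Births: 8400 * 0.206 = 1730
15–29: 2200 * 0.976 = 2147
30–44: 8400 * 0.972 = 8165
45–59: 17700 * 0.954 = 16886
60–74: 8700 * 0.976 = 8491
75–89: 7100 * 0.94 = 6674
Giving 1730 / 2147 / 8165 / 16886 / 8491 / 6674.
After projecting period 2:
Births: 2147 * 0.206 = 442
15–29: 1730 * 0.976 = 1688
30–44: 2147 * 0.972 = 2087
45–59: 8165 * 0.954 = 7789
60–74: 16886 * 0.976 = 16481
75–89: 8491 * 0.94 = 7982
Giving 442 / 1688 / 2087 / 7789 / 16481 / 7982.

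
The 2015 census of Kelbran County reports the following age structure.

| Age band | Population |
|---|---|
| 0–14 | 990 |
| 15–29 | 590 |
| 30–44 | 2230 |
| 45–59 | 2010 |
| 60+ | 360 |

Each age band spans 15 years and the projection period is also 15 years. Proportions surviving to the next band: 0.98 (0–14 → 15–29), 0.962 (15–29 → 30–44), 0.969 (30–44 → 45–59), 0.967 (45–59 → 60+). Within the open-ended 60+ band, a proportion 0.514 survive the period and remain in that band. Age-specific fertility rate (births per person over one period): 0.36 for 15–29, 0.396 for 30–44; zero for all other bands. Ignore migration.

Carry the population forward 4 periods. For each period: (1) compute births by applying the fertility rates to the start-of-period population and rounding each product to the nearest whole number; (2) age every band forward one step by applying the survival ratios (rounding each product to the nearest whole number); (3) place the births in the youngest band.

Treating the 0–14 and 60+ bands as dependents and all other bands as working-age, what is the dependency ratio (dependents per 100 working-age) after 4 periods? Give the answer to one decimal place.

(Bands numbered youngest = 1 to oldest = 5.)
[period 1]
Births: 590 * 0.36 = 212, 2230 * 0.396 = 883 → total 1095
Band 2: 990 * 0.98 = 970
Band 3: 590 * 0.962 = 568
Band 4: 2230 * 0.969 = 2161
Band 5: 2010 * 0.967 + 360 * 0.514 = 1944 + 185 = 2129
Giving 1095 / 970 / 568 / 2161 / 2129.
[period 2]
Births: 970 * 0.36 = 349, 568 * 0.396 = 225 → total 574
Band 2: 1095 * 0.98 = 1073
Band 3: 970 * 0.962 = 933
Band 4: 568 * 0.969 = 550
Band 5: 2161 * 0.967 + 2129 * 0.514 = 2090 + 1094 = 3184
Giving 574 / 1073 / 933 / 550 / 3184.
[period 3]
Births: 1073 * 0.36 = 386, 933 * 0.396 = 369 → total 755
Band 2: 574 * 0.98 = 563
Band 3: 1073 * 0.962 = 1032
Band 4: 933 * 0.969 = 904
Band 5: 550 * 0.967 + 3184 * 0.514 = 532 + 1637 = 2169
Giving 755 / 563 / 1032 / 904 / 2169.
[period 4]
Births: 563 * 0.36 = 203, 1032 * 0.396 = 409 → total 612
Band 2: 755 * 0.98 = 740
Band 3: 563 * 0.962 = 542
Band 4: 1032 * 0.969 = 1000
Band 5: 904 * 0.967 + 2169 * 0.514 = 874 + 1115 = 1989
Giving 612 / 740 / 542 / 1000 / 1989.
Dependents (band 0–14 + band 60+) = 612 + 1989 = 2601; working-age = 2282; ratio = 2601/2282 × 100 = 114.0

114.0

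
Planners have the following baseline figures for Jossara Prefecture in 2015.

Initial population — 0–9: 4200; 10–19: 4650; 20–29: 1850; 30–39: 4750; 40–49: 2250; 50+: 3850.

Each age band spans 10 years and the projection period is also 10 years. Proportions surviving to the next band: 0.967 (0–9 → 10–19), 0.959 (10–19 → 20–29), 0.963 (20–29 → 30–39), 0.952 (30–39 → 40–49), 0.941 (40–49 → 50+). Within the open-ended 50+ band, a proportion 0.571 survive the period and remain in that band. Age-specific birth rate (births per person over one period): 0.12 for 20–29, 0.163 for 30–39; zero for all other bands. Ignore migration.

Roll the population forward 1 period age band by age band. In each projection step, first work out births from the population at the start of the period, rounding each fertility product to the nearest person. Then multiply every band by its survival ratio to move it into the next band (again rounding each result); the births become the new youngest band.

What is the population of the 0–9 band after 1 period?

After projecting period 1:
Births: 1850 × 0.12 = 222 ; 4750 × 0.163 = 774 ⇒ total 996
10–19: 4200 × 0.967 = 4061
20–29: 4650 × 0.959 = 4459
30–39: 1850 × 0.963 = 1782
40–49: 4750 × 0.952 = 4522
50+: 2250 × 0.941 + 3850 × 0.571 = 2117 + 2198 = 4315
→ [996, 4061, 4459, 1782, 4522, 4315]

996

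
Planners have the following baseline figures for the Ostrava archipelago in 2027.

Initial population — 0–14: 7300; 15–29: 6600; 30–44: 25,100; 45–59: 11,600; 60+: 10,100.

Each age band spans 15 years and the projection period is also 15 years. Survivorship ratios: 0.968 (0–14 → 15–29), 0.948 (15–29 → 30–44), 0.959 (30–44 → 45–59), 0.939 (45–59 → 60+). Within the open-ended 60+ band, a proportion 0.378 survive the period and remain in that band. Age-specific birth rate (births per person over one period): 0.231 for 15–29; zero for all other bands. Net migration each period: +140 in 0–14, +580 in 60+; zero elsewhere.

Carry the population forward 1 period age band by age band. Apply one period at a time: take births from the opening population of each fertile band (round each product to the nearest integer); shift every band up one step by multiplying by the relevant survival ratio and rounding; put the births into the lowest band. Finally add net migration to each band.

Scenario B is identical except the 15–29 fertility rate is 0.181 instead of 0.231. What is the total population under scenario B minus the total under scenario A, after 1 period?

-330

Numbering the groups 1..5 from youngest to oldest:
After projecting period 1:
Births: 6600 × 0.231 = 1525
Group 2: 7300 × 0.968 = 7066
Group 3: 6600 × 0.948 = 6257
Group 4: 25100 × 0.959 = 24071
Group 5: 11600 × 0.939 + 10100 × 0.378 = 10892 + 3818 = 14710
Net migration: Group 1 + 140 → 1665; Group 5 + 580 → 15290
End of period: [1665, 7066, 6257, 24071, 15290]
Scenario A total after 1 period: 54349
Scenario B projection —
After projecting period 1:
Births: 6600 × 0.181 = 1195
Group 2: 7300 × 0.968 = 7066
Group 3: 6600 × 0.948 = 6257
Group 4: 25100 × 0.959 = 24071
Group 5: 11600 × 0.939 + 10100 × 0.378 = 10892 + 3818 = 14710
Net migration: Group 1 + 140 → 1335; Group 5 + 580 → 15290
End of period: [1335, 7066, 6257, 24071, 15290]
Scenario B total after 1 period: 54019
Difference B − A = 54019 − 54349 = -330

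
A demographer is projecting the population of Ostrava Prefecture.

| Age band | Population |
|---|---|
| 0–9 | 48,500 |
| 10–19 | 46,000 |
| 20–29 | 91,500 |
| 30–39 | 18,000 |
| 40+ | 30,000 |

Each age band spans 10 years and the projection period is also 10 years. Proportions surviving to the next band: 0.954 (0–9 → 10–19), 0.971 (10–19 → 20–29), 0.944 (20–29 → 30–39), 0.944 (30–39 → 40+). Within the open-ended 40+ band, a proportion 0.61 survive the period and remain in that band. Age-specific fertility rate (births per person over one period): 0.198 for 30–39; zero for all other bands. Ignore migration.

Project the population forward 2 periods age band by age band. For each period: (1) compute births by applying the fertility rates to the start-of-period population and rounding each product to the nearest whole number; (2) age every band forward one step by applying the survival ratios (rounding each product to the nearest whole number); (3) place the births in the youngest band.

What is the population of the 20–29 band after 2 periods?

Period 1:
Births: 18000 × 0.198 = 3564
10–19: 48500 × 0.954 = 46269
20–29: 46000 × 0.971 = 44666
30–39: 91500 × 0.944 = 86376
40+: 18000 × 0.944 + 30000 × 0.61 = 16992 + 18300 = 35292
→ [3564, 46269, 44666, 86376, 35292]
Period 2:
Births: 86376 × 0.198 = 17102
10–19: 3564 × 0.954 = 3400
20–29: 46269 × 0.971 = 44927
30–39: 44666 × 0.944 = 42165
40+: 86376 × 0.944 + 35292 × 0.61 = 81539 + 21528 = 103067
→ [17102, 3400, 44927, 42165, 103067]

44927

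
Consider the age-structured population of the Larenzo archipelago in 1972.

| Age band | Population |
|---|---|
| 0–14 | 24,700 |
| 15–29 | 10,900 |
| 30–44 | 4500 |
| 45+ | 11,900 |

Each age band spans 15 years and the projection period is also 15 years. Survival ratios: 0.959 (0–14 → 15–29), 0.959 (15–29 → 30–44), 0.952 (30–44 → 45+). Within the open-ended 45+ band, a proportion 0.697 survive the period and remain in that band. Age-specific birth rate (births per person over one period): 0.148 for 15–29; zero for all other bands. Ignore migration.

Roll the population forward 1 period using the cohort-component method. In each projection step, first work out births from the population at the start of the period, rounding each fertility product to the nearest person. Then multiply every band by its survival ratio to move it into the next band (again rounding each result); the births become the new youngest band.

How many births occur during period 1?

After projecting period 1:
Births: 10900 × 0.148 = 1613
15–29: 24700 × 0.959 = 23687
30–44: 10900 × 0.959 = 10453
45+: 4500 × 0.952 + 11900 × 0.697 = 4284 + 8294 = 12578
→ [1613, 23687, 10453, 12578]

1613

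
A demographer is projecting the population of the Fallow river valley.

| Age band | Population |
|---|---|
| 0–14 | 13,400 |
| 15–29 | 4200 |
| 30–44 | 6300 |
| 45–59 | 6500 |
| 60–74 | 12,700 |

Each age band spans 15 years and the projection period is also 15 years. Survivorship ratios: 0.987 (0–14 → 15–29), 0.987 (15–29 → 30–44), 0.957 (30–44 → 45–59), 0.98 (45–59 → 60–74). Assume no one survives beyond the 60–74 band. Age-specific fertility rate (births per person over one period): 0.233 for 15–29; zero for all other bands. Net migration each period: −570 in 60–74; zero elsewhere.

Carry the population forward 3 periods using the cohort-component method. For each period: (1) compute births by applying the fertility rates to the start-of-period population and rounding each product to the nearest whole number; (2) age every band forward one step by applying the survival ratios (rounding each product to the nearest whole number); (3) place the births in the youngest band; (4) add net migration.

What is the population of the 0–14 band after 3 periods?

225

(Groups numbered youngest = 1 to oldest = 5.)
After projecting period 1:
Births: 4200 × 0.233 = 979
Group 2: 13400 × 0.987 = 13226
Group 3: 4200 × 0.987 = 4145
Group 4: 6300 × 0.957 = 6029
Group 5: 6500 × 0.98 = 6370
Net migration: Group 5 − 570 → 5800
Population now: 0–14=979, 15–29=13226, 30–44=4145, 45–59=6029, 60–74=5800
After projecting period 2:
Births: 13226 × 0.233 = 3082
Group 2: 979 × 0.987 = 966
Group 3: 13226 × 0.987 = 13054
Group 4: 4145 × 0.957 = 3967
Group 5: 6029 × 0.98 = 5908
Net migration: Group 5 − 570 → 5338
Population now: 0–14=3082, 15–29=966, 30–44=13054, 45–59=3967, 60–74=5338
After projecting period 3:
Births: 966 × 0.233 = 225
Group 2: 3082 × 0.987 = 3042
Group 3: 966 × 0.987 = 953
Group 4: 13054 × 0.957 = 12493
Group 5: 3967 × 0.98 = 3888
Net migration: Group 5 − 570 → 3318
Population now: 0–14=225, 15–29=3042, 30–44=953, 45–59=12493, 60–74=3318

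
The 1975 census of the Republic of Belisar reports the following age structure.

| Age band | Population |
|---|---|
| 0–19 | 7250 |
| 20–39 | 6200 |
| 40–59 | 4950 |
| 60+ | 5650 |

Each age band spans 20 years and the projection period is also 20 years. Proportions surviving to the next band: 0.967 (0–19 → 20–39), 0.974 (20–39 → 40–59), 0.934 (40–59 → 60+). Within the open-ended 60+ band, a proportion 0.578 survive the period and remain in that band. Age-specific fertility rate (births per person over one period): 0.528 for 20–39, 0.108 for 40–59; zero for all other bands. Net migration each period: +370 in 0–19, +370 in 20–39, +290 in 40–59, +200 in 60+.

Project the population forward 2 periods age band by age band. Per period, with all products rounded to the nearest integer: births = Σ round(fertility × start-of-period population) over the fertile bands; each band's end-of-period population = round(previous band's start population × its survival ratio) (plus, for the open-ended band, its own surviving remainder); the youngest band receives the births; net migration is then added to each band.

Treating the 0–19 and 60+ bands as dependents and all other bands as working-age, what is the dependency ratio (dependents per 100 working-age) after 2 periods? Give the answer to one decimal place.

Call the bands 1 to 4, youngest first.
Period 1:
Births: 6200 × 0.528 = 3274 ; 4950 × 0.108 = 535 ⇒ total 3809
Band 2: 7250 × 0.967 = 7011
Band 3: 6200 × 0.974 = 6039
Band 4: 4950 × 0.934 + 5650 × 0.578 = 4623 + 3266 = 7889
Net migration: Band 1 + 370 → 4179; Band 2 + 370 → 7381; Band 3 + 290 → 6329; Band 4 + 200 → 8089
End of period: [4179, 7381, 6329, 8089]
Period 2:
Births: 7381 × 0.528 = 3897 ; 6329 × 0.108 = 684 ⇒ total 4581
Band 2: 4179 × 0.967 = 4041
Band 3: 7381 × 0.974 = 7189
Band 4: 6329 × 0.934 + 8089 × 0.578 = 5911 + 4675 = 10586
Net migration: Band 1 + 370 → 4951; Band 2 + 370 → 4411; Band 3 + 290 → 7479; Band 4 + 200 → 10786
End of period: [4951, 4411, 7479, 10786]
Dependents (band 0–19 + band 60+) = 4951 + 10786 = 15737; working-age = 11890; ratio = 15737/11890 × 100 = 132.4

132.4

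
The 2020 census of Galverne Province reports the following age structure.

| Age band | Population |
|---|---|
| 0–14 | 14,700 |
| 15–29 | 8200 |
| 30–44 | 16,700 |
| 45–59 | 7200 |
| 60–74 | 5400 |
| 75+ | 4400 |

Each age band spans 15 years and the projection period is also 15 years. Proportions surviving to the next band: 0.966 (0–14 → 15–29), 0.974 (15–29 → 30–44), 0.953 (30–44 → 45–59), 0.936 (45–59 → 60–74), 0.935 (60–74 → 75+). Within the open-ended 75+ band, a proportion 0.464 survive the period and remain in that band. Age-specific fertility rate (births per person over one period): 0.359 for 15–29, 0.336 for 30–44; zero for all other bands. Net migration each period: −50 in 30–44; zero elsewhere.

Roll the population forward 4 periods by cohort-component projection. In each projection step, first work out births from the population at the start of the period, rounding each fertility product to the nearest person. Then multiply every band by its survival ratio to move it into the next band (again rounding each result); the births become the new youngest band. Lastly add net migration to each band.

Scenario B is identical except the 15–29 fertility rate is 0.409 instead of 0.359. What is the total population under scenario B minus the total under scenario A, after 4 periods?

2375

After projecting period 1:
Births: 8200 × 0.359 = 2944  |  16700 × 0.336 = 5611 → 8555
15–29: 14700 × 0.966 = 14200
30–44: 8200 × 0.974 = 7987
45–59: 16700 × 0.953 = 15915
60–74: 7200 × 0.936 = 6739
75+: 5400 × 0.935 + 4400 × 0.464 = 5049 + 2042 = 7091
Net migration: 30–44 − 50 → 7937
Giving 8555 / 14200 / 7937 / 15915 / 6739 / 7091.
After projecting period 2:
Births: 14200 × 0.359 = 5098  |  7937 × 0.336 = 2667 → 7765
15–29: 8555 × 0.966 = 8264
30–44: 14200 × 0.974 = 13831
45–59: 7937 × 0.953 = 7564
60–74: 15915 × 0.936 = 14896
75+: 6739 × 0.935 + 7091 × 0.464 = 6301 + 3290 = 9591
Net migration: 30–44 − 50 → 13781
Giving 7765 / 8264 / 13781 / 7564 / 14896 / 9591.
After projecting period 3:
Births: 8264 × 0.359 = 2967  |  13781 × 0.336 = 4630 → 7597
15–29: 7765 × 0.966 = 7501
30–44: 8264 × 0.974 = 8049
45–59: 13781 × 0.953 = 13133
60–74: 7564 × 0.936 = 7080
75+: 14896 × 0.935 + 9591 × 0.464 = 13928 + 4450 = 18378
Net migration: 30–44 − 50 → 7999
Giving 7597 / 7501 / 7999 / 13133 / 7080 / 18378.
After projecting period 4:
Births: 7501 × 0.359 = 2693  |  7999 × 0.336 = 2688 → 5381
15–29: 7597 × 0.966 = 7339
30–44: 7501 × 0.974 = 7306
45–59: 7999 × 0.953 = 7623
60–74: 13133 × 0.936 = 12292
75+: 7080 × 0.935 + 18378 × 0.464 = 6620 + 8527 = 15147
Net migration: 30–44 − 50 → 7256
Giving 5381 / 7339 / 7256 / 7623 / 12292 / 15147.
Scenario A total after 4 periods: 55038
Scenario B projection —
After projecting period 1:
Births: 8200 × 0.409 = 3354  |  16700 × 0.336 = 5611 → 8965
15–29: 14700 × 0.966 = 14200
30–44: 8200 × 0.974 = 7987
45–59: 16700 × 0.953 = 15915
60–74: 7200 × 0.936 = 6739
75+: 5400 × 0.935 + 4400 × 0.464 = 5049 + 2042 = 7091
Net migration: 30–44 − 50 → 7937
Giving 8965 / 14200 / 7937 / 15915 / 6739 / 7091.
After projecting period 2:
Births: 14200 × 0.409 = 5808  |  7937 × 0.336 = 2667 → 8475
15–29: 8965 × 0.966 = 8660
30–44: 14200 × 0.974 = 13831
45–59: 7937 × 0.953 = 7564
60–74: 15915 × 0.936 = 14896
75+: 6739 × 0.935 + 7091 × 0.464 = 6301 + 3290 = 9591
Net migration: 30–44 − 50 → 13781
Giving 8475 / 8660 / 13781 / 7564 / 14896 / 9591.
After projecting period 3:
Births: 8660 × 0.409 = 3542  |  13781 × 0.336 = 4630 → 8172
15–29: 8475 × 0.966 = 8187
30–44: 8660 × 0.974 = 8435
45–59: 13781 × 0.953 = 13133
60–74: 7564 × 0.936 = 7080
75+: 14896 × 0.935 + 9591 × 0.464 = 13928 + 4450 = 18378
Net migration: 30–44 − 50 → 8385
Giving 8172 / 8187 / 8385 / 13133 / 7080 / 18378.
After projecting period 4:
Births: 8187 × 0.409 = 3348  |  8385 × 0.336 = 2817 → 6165
15–29: 8172 × 0.966 = 7894
30–44: 8187 × 0.974 = 7974
45–59: 8385 × 0.953 = 7991
60–74: 13133 × 0.936 = 12292
75+: 7080 × 0.935 + 18378 × 0.464 = 6620 + 8527 = 15147
Net migration: 30–44 − 50 → 7924
Giving 6165 / 7894 / 7924 / 7991 / 12292 / 15147.
Scenario B total after 4 periods: 57413
Difference B − A = 57413 − 55038 = 2375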